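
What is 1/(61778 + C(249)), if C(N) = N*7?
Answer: 1/63521 ≈ 1.5743e-5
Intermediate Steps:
C(N) = 7*N
1/(61778 + C(249)) = 1/(61778 + 7*249) = 1/(61778 + 1743) = 1/63521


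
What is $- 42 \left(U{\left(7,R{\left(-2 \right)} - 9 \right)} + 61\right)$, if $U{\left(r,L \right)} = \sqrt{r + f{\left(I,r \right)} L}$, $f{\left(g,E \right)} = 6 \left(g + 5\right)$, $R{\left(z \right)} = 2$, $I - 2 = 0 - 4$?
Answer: $-2562 - 42 i \sqrt{119} \approx -2562.0 - 458.17 i$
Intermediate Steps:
$I = -2$ ($I = 2 + \left(0 - 4\right) = 2 - 4 = -2$)
$f{\left(g,E \right)} = 30 + 6 g$ ($f{\left(g,E \right)} = 6 \left(5 + g\right) = 30 + 6 g$)
$U{\left(r,L \right)} = \sqrt{r + 18 L}$ ($U{\left(r,L \right)} = \sqrt{r + \left(30 + 6 \left(-2\right)\right) L} = \sqrt{r + \left(30 - 12\right) L} = \sqrt{r + 18 L}$)
$- 42 \left(U{\left(7,R{\left(-2 \right)} - 9 \right)} + 61\right) = - 42 \left(\sqrt{7 + 18 \left(2 - 9\right)} + 61\right) = - 42 \left(\sqrt{7 + 18 \left(-7\right)} + 61\right) = - 42 \left(\sqrt{7 - 126} + 61\right) = - 42 \left(\sqrt{-119} + 61\right) = - 42 \left(i \sqrt{119} + 61\right) = - 42 \left(61 + i \sqrt{119}\right) = -2562 - 42 i \sqrt{119}$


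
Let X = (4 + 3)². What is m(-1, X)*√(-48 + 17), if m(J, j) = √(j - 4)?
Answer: 3*I*√155 ≈ 37.35*I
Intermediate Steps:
X = 49 (X = 7² = 49)
m(J, j) = √(-4 + j)
m(-1, X)*√(-48 + 17) = √(-4 + 49)*√(-48 + 17) = √45*√(-31) = (3*√5)*(I*√31) = 3*I*√155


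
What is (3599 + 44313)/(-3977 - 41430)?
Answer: -47912/45407 ≈ -1.0552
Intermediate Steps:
(3599 + 44313)/(-3977 - 41430) = 47912/(-45407) = 47912*(-1/45407) = -47912/45407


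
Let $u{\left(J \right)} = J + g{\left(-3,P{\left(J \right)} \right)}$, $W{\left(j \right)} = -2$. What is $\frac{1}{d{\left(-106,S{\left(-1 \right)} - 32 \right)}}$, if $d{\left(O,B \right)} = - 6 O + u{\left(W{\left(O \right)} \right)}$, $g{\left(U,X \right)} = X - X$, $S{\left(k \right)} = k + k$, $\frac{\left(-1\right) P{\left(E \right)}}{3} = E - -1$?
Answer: $\frac{1}{634} \approx 0.0015773$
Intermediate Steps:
$P{\left(E \right)} = -3 - 3 E$ ($P{\left(E \right)} = - 3 \left(E - -1\right) = - 3 \left(E + 1\right) = - 3 \left(1 + E\right) = -3 - 3 E$)
$S{\left(k \right)} = 2 k$
$g{\left(U,X \right)} = 0$
$u{\left(J \right)} = J$ ($u{\left(J \right)} = J + 0 = J$)
$d{\left(O,B \right)} = -2 - 6 O$ ($d{\left(O,B \right)} = - 6 O - 2 = -2 - 6 O$)
$\frac{1}{d{\left(-106,S{\left(-1 \right)} - 32 \right)}} = \frac{1}{-2 - -636} = \frac{1}{-2 + 636} = \frac{1}{634}$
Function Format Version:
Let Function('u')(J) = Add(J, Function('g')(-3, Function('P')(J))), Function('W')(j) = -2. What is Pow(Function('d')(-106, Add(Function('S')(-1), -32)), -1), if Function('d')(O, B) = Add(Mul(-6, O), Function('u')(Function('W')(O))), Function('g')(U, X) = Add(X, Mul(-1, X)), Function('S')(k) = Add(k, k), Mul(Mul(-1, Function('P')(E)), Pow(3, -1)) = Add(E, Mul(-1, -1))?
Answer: Rational(1, 634) ≈ 0.0015773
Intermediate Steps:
Function('P')(E) = Add(-3, Mul(-3, E)) (Function('P')(E) = Mul(-3, Add(E, Mul(-1, -1))) = Mul(-3, Add(E, 1)) = Mul(-3, Add(1, E)) = Add(-3, Mul(-3, E)))
Function('S')(k) = Mul(2, k)
Function('g')(U, X) = 0
Function('u')(J) = J (Function('u')(J) = Add(J, 0) = J)
Function('d')(O, B) = Add(-2, Mul(-6, O)) (Function('d')(O, B) = Add(Mul(-6, O), -2) = Add(-2, Mul(-6, O)))
Pow(Function('d')(-106, Add(Function('S')(-1), -32)), -1) = Pow(Add(-2, Mul(-6, -106)), -1) = Pow(Add(-2, 636), -1) = Pow(634, -1) = Rational(1, 634)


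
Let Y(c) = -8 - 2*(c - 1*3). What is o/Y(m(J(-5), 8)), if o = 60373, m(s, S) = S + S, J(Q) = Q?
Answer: -60373/34 ≈ -1775.7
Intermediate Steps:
m(s, S) = 2*S
Y(c) = -2 - 2*c (Y(c) = -8 - 2*(c - 3) = -8 - 2*(-3 + c) = -8 + (6 - 2*c) = -2 - 2*c)
o/Y(m(J(-5), 8)) = 60373/(-2 - 4*8) = 60373/(-2 - 2*16) = 60373/(-2 - 32) = 60373/(-34) = 60373*(-1/34) = -60373/34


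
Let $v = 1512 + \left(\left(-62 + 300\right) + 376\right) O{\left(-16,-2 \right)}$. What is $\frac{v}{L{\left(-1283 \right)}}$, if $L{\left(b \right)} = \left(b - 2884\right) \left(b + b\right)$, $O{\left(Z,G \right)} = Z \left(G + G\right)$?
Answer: $\frac{20404}{5346261} \approx 0.0038165$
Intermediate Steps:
$O{\left(Z,G \right)} = 2 G Z$ ($O{\left(Z,G \right)} = Z 2 G = 2 G Z$)
$L{\left(b \right)} = 2 b \left(-2884 + b\right)$ ($L{\left(b \right)} = \left(-2884 + b\right) 2 b = 2 b \left(-2884 + b\right)$)
$v = 40808$ ($v = 1512 + \left(\left(-62 + 300\right) + 376\right) 2 \left(-2\right) \left(-16\right) = 1512 + \left(238 + 376\right) 64 = 1512 + 614 \cdot 64 = 1512 + 39296 = 40808$)
$\frac{v}{L{\left(-1283 \right)}} = \frac{40808}{2 \left(-1283\right) \left(-2884 - 1283\right)} = \frac{40808}{2 \left(-1283\right) \left(-4167\right)} = \frac{40808}{10692522} = 40808 \cdot \frac{1}{10692522} = \frac{20404}{5346261}$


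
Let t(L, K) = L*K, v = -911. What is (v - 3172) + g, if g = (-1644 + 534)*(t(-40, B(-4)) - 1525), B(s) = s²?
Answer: 2399067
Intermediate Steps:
t(L, K) = K*L
g = 2403150 (g = (-1644 + 534)*((-4)²*(-40) - 1525) = -1110*(16*(-40) - 1525) = -1110*(-640 - 1525) = -1110*(-2165) = 2403150)
(v - 3172) + g = (-911 - 3172) + 2403150 = -4083 + 2403150 = 2399067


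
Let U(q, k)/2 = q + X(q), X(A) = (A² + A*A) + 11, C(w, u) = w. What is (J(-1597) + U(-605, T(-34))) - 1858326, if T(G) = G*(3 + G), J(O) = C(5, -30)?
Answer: -395409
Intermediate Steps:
J(O) = 5
X(A) = 11 + 2*A² (X(A) = (A² + A²) + 11 = 2*A² + 11 = 11 + 2*A²)
U(q, k) = 22 + 2*q + 4*q² (U(q, k) = 2*(q + (11 + 2*q²)) = 2*(11 + q + 2*q²) = 22 + 2*q + 4*q²)
(J(-1597) + U(-605, T(-34))) - 1858326 = (5 + (22 + 2*(-605) + 4*(-605)²)) - 1858326 = (5 + (22 - 1210 + 4*366025)) - 1858326 = (5 + (22 - 1210 + 1464100)) - 1858326 = (5 + 1462912) - 1858326 = 1462917 - 1858326 = -395409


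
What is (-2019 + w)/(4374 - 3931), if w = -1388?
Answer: -3407/443 ≈ -7.6907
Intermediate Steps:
(-2019 + w)/(4374 - 3931) = (-2019 - 1388)/(4374 - 3931) = -3407/443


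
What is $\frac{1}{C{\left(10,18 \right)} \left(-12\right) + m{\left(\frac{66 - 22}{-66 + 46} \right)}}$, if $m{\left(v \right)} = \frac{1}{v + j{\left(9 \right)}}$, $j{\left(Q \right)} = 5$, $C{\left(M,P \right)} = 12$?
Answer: $- \frac{14}{2011} \approx -0.0069617$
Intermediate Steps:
$m{\left(v \right)} = \frac{1}{5 + v}$ ($m{\left(v \right)} = \frac{1}{v + 5} = \frac{1}{5 + v}$)
$\frac{1}{C{\left(10,18 \right)} \left(-12\right) + m{\left(\frac{66 - 22}{-66 + 46} \right)}} = \frac{1}{12 \left(-12\right) + \frac{1}{5 + \frac{66 - 22}{-66 + 46}}} = \frac{1}{-144 + \frac{1}{5 + \frac{66 + \left(-31 + 9\right)}{-20}}} = \frac{1}{-144 + \frac{1}{5 + \left(66 - 22\right) \left(- \frac{1}{20}\right)}} = \frac{1}{-144 + \frac{1}{5 + 44 \left(- \frac{1}{20}\right)}} = \frac{1}{-144 + \frac{1}{5 - \frac{11}{5}}} = \frac{1}{-144 + \frac{1}{\frac{14}{5}}} = \frac{1}{-144 + \frac{5}{14}} = \frac{1}{- \frac{2011}{14}} = - \frac{14}{2011}$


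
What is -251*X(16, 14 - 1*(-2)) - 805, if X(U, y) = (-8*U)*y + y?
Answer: 509227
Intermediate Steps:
X(U, y) = y - 8*U*y (X(U, y) = -8*U*y + y = y - 8*U*y)
-251*X(16, 14 - 1*(-2)) - 805 = -251*(14 - 1*(-2))*(1 - 8*16) - 805 = -251*(14 + 2)*(1 - 128) - 805 = -4016*(-127) - 805 = -251*(-2032) - 805 = 510032 - 805 = 509227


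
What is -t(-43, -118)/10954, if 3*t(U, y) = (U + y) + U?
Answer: 34/5477 ≈ 0.0062078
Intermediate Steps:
t(U, y) = y/3 + 2*U/3 (t(U, y) = ((U + y) + U)/3 = (y + 2*U)/3 = y/3 + 2*U/3)
-t(-43, -118)/10954 = -((1/3)*(-118) + (2/3)*(-43))/10954 = -(-118/3 - 86/3)*(1/10954) = -1*(-68)*(1/10954) = 68*(1/10954) = 34/5477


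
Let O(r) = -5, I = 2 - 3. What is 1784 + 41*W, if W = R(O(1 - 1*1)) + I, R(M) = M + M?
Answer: 1333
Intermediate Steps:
I = -1
R(M) = 2*M
W = -11 (W = 2*(-5) - 1 = -10 - 1 = -11)
1784 + 41*W = 1784 + 41*(-11) = 1784 - 451 = 1333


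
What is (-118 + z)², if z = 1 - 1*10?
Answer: 16129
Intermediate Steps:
z = -9 (z = 1 - 10 = -9)
(-118 + z)² = (-118 - 9)² = (-127)² = 16129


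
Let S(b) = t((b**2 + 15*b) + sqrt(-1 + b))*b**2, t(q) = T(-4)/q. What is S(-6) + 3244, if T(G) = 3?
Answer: 9476380/2923 - 108*I*sqrt(7)/2923 ≈ 3242.0 - 0.097756*I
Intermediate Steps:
t(q) = 3/q
S(b) = 3*b**2/(b**2 + sqrt(-1 + b) + 15*b) (S(b) = (3/((b**2 + 15*b) + sqrt(-1 + b)))*b**2 = (3/(b**2 + sqrt(-1 + b) + 15*b))*b**2 = 3*b**2/(b**2 + sqrt(-1 + b) + 15*b))
S(-6) + 3244 = 3*(-6)**2/((-6)**2 + sqrt(-1 - 6) + 15*(-6)) + 3244 = 3*36/(36 + sqrt(-7) - 90) + 3244 = 3*36/(36 + I*sqrt(7) - 90) + 3244 = 3*36/(-54 + I*sqrt(7)) + 3244 = 108/(-54 + I*sqrt(7)) + 3244 = 3244 + 108/(-54 + I*sqrt(7))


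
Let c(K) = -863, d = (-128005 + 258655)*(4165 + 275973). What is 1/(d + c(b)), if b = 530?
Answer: 1/36600028837 ≈ 2.7322e-11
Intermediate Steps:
d = 36600029700 (d = 130650*280138 = 36600029700)
1/(d + c(b)) = 1/(36600029700 - 863) = 1/36600028837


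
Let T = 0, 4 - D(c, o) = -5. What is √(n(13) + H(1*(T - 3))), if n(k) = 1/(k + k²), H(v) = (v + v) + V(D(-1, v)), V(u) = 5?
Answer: I*√32942/182 ≈ 0.99725*I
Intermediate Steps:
D(c, o) = 9 (D(c, o) = 4 - 1*(-5) = 4 + 5 = 9)
H(v) = 5 + 2*v (H(v) = (v + v) + 5 = 2*v + 5 = 5 + 2*v)
√(n(13) + H(1*(T - 3))) = √(1/(13*(1 + 13)) + (5 + 2*(1*(0 - 3)))) = √((1/13)/14 + (5 + 2*(1*(-3)))) = √((1/13)*(1/14) + (5 + 2*(-3))) = √(1/182 + (5 - 6)) = √(1/182 - 1) = √(-181/182) = I*√32942/182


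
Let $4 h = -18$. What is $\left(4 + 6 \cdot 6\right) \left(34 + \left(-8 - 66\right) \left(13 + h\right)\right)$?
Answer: $-23800$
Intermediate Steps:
$h = - \frac{9}{2}$ ($h = \frac{1}{4} \left(-18\right) = - \frac{9}{2} \approx -4.5$)
$\left(4 + 6 \cdot 6\right) \left(34 + \left(-8 - 66\right) \left(13 + h\right)\right) = \left(4 + 6 \cdot 6\right) \left(34 + \left(-8 - 66\right) \left(13 - \frac{9}{2}\right)\right) = \left(4 + 36\right) \left(34 - 629\right) = 40 \left(34 - 629\right) = 40 \left(-595\right) = -23800$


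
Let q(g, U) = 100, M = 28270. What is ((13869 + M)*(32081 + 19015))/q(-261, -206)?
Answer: 538283586/25 ≈ 2.1531e+7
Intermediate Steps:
((13869 + M)*(32081 + 19015))/q(-261, -206) = ((13869 + 28270)*(32081 + 19015))/100 = (42139*51096)*(1/100) = 2153134344*(1/100) = 538283586/25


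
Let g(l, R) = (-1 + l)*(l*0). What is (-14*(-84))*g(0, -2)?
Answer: 0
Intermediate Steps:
g(l, R) = 0 (g(l, R) = (-1 + l)*0 = 0)
(-14*(-84))*g(0, -2) = -14*(-84)*0 = 1176*0 = 0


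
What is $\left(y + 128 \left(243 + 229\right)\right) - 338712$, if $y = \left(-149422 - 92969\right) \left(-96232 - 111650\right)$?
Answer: $50388447566$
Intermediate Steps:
$y = 50388725862$ ($y = \left(-242391\right) \left(-207882\right) = 50388725862$)
$\left(y + 128 \left(243 + 229\right)\right) - 338712 = \left(50388725862 + 128 \left(243 + 229\right)\right) - 338712 = \left(50388725862 + 128 \cdot 472\right) - 338712 = \left(50388725862 + 60416\right) - 338712 = 50388786278 - 338712 = 50388447566$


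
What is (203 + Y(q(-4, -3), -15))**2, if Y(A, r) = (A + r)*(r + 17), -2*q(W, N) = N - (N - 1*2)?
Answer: 29241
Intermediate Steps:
q(W, N) = -1 (q(W, N) = -(N - (N - 1*2))/2 = -(N - (N - 2))/2 = -(N - (-2 + N))/2 = -(N + (2 - N))/2 = -1/2*2 = -1)
Y(A, r) = (17 + r)*(A + r) (Y(A, r) = (A + r)*(17 + r) = (17 + r)*(A + r))
(203 + Y(q(-4, -3), -15))**2 = (203 + ((-15)**2 + 17*(-1) + 17*(-15) - 1*(-15)))**2 = (203 + (225 - 17 - 255 + 15))**2 = (203 - 32)**2 = 171**2 = 29241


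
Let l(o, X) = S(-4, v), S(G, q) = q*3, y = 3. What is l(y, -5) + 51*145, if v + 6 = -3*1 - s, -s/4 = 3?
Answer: 7404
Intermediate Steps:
s = -12 (s = -4*3 = -12)
v = 3 (v = -6 + (-3*1 - 1*(-12)) = -6 + (-3 + 12) = -6 + 9 = 3)
S(G, q) = 3*q
l(o, X) = 9 (l(o, X) = 3*3 = 9)
l(y, -5) + 51*145 = 9 + 51*145 = 9 + 7395 = 7404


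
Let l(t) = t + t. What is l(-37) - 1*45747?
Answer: -45821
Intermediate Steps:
l(t) = 2*t
l(-37) - 1*45747 = 2*(-37) - 1*45747 = -74 - 45747 = -45821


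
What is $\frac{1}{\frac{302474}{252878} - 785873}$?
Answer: $- \frac{126439}{99364845010} \approx -1.2725 \cdot 10^{-6}$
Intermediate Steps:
$\frac{1}{\frac{302474}{252878} - 785873} = \frac{1}{302474 \cdot \frac{1}{252878} - 785873} = \frac{1}{\frac{151237}{126439} - 785873} = \frac{1}{- \frac{99364845010}{126439}} = - \frac{126439}{99364845010}$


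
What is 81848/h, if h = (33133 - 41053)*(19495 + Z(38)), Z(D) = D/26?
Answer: -133003/250919460 ≈ -0.00053006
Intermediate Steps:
Z(D) = D/26 (Z(D) = D*(1/26) = D/26)
h = -2007355680/13 (h = (33133 - 41053)*(19495 + (1/26)*38) = -7920*(19495 + 19/13) = -7920*253454/13 = -2007355680/13 ≈ -1.5441e+8)
81848/h = 81848/(-2007355680/13) = 81848*(-13/2007355680) = -133003/250919460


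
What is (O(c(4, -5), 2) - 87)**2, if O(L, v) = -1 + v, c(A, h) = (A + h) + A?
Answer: 7396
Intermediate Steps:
c(A, h) = h + 2*A
(O(c(4, -5), 2) - 87)**2 = ((-1 + 2) - 87)**2 = (1 - 87)**2 = (-86)**2 = 7396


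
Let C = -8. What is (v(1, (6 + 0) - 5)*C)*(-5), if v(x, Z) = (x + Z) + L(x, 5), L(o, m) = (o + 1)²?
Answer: 240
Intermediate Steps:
L(o, m) = (1 + o)²
v(x, Z) = Z + x + (1 + x)² (v(x, Z) = (x + Z) + (1 + x)² = (Z + x) + (1 + x)² = Z + x + (1 + x)²)
(v(1, (6 + 0) - 5)*C)*(-5) = ((((6 + 0) - 5) + 1 + (1 + 1)²)*(-8))*(-5) = (((6 - 5) + 1 + 2²)*(-8))*(-5) = ((1 + 1 + 4)*(-8))*(-5) = (6*(-8))*(-5) = -48*(-5) = 240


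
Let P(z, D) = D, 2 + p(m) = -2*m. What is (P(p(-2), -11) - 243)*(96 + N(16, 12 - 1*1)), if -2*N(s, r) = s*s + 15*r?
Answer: 29083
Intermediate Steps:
p(m) = -2 - 2*m
N(s, r) = -15*r/2 - s**2/2 (N(s, r) = -(s*s + 15*r)/2 = -(s**2 + 15*r)/2 = -15*r/2 - s**2/2)
(P(p(-2), -11) - 243)*(96 + N(16, 12 - 1*1)) = (-11 - 243)*(96 + (-15*(12 - 1*1)/2 - 1/2*16**2)) = -254*(96 + (-15*(12 - 1)/2 - 1/2*256)) = -254*(96 + (-15/2*11 - 128)) = -254*(96 + (-165/2 - 128)) = -254*(96 - 421/2) = -254*(-229/2) = 29083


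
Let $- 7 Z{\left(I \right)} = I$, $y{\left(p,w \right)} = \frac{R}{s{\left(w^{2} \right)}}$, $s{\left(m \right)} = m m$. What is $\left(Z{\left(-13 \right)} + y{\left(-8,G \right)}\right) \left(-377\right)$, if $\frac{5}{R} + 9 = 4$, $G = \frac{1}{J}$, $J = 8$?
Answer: $\frac{10804443}{7} \approx 1.5435 \cdot 10^{6}$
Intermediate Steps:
$G = \frac{1}{8} \approx 0.125$
$R = -1$ ($R = \frac{5}{-9 + 4} = \frac{5}{-5} = 5 \left(- \frac{1}{5}\right) = -1$)
$s{\left(m \right)} = m^{2}$
$y{\left(p,w \right)} = - \frac{1}{w^{4}}$ ($y{\left(p,w \right)} = - \frac{1}{\left(w^{2}\right)^{2}} = - \frac{1}{w^{4}}$)
$Z{\left(I \right)} = - \frac{I}{7}$
$\left(Z{\left(-13 \right)} + y{\left(-8,G \right)}\right) \left(-377\right) = \left(\left(- \frac{1}{7}\right) \left(-13\right) - \frac{1}{(\frac{1}{8})^{4}}\right) \left(-377\right) = \left(\frac{13}{7} - 4096\right) \left(-377\right) = \left(- \frac{28659}{7}\right) \left(-377\right) = \frac{10804443}{7}$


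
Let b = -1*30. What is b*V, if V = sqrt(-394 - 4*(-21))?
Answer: -30*I*sqrt(310) ≈ -528.2*I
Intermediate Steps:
b = -30
V = I*sqrt(310) (V = sqrt(-394 + 84) = sqrt(-310) = I*sqrt(310) ≈ 17.607*I)
b*V = -30*I*sqrt(310)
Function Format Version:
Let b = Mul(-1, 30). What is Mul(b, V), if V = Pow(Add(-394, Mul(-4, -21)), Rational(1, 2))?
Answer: Mul(-30, I, Pow(310, Rational(1, 2))) ≈ Mul(-528.20, I)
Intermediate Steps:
b = -30
V = Mul(I, Pow(310, Rational(1, 2))) (V = Pow(Add(-394, 84), Rational(1, 2)) = Pow(-310, Rational(1, 2)) = Mul(I, Pow(310, Rational(1, 2))) ≈ Mul(17.607, I))
Mul(b, V) = Mul(-30, Mul(I, Pow(310, Rational(1, 2)))) = Mul(-30, I, Pow(310, Rational(1, 2)))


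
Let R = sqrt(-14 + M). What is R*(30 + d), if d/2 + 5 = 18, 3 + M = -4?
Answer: 56*I*sqrt(21) ≈ 256.62*I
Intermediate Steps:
M = -7 (M = -3 - 4 = -7)
R = I*sqrt(21) (R = sqrt(-14 - 7) = sqrt(-21) = I*sqrt(21) ≈ 4.5826*I)
d = 26 (d = -10 + 2*18 = -10 + 36 = 26)
R*(30 + d) = (I*sqrt(21))*(30 + 26) = (I*sqrt(21))*56 = 56*I*sqrt(21)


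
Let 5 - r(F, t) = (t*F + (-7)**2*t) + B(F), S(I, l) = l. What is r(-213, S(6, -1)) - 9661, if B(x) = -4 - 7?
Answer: -9809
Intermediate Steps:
B(x) = -11
r(F, t) = 16 - 49*t - F*t (r(F, t) = 5 - ((t*F + (-7)**2*t) - 11) = 5 - ((F*t + 49*t) - 11) = 5 - ((49*t + F*t) - 11) = 5 - (-11 + 49*t + F*t) = 5 + (11 - 49*t - F*t) = 16 - 49*t - F*t)
r(-213, S(6, -1)) - 9661 = (16 - 49*(-1) - 1*(-213)*(-1)) - 9661 = (16 + 49 - 213) - 9661 = -148 - 9661 = -9809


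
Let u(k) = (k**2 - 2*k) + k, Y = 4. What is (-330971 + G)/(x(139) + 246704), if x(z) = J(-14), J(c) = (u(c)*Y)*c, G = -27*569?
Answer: -173167/117472 ≈ -1.4741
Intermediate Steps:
G = -15363
u(k) = k**2 - k
J(c) = 4*c**2*(-1 + c) (J(c) = ((c*(-1 + c))*4)*c = (4*c*(-1 + c))*c = 4*c**2*(-1 + c))
x(z) = -11760 (x(z) = 4*(-14)**2*(-1 - 14) = 4*196*(-15) = -11760)
(-330971 + G)/(x(139) + 246704) = (-330971 - 15363)/(-11760 + 246704) = -346334/234944 = -346334*1/234944 = -173167/117472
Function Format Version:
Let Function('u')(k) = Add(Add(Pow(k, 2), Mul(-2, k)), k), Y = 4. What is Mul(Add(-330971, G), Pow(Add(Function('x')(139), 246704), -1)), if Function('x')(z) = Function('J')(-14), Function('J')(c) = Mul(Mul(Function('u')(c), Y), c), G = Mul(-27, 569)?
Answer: Rational(-173167, 117472) ≈ -1.4741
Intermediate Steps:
G = -15363
Function('u')(k) = Add(Pow(k, 2), Mul(-1, k))
Function('J')(c) = Mul(4, Pow(c, 2), Add(-1, c)) (Function('J')(c) = Mul(Mul(Mul(c, Add(-1, c)), 4), c) = Mul(Mul(4, c, Add(-1, c)), c) = Mul(4, Pow(c, 2), Add(-1, c)))
Function('x')(z) = -11760 (Function('x')(z) = Mul(4, Pow(-14, 2), Add(-1, -14)) = Mul(4, 196, -15) = -11760)
Mul(Add(-330971, G), Pow(Add(Function('x')(139), 246704), -1)) = Mul(Add(-330971, -15363), Pow(Add(-11760, 246704), -1)) = Mul(-346334, Pow(234944, -1)) = Mul(-346334, Rational(1, 234944)) = Rational(-173167, 117472)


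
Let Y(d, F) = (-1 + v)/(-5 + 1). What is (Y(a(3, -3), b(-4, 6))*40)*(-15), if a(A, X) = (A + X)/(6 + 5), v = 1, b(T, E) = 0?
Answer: 0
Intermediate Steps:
a(A, X) = A/11 + X/11 (a(A, X) = (A + X)/11 = (A + X)*(1/11) = A/11 + X/11)
Y(d, F) = 0 (Y(d, F) = (-1 + 1)/(-5 + 1) = 0/(-4) = 0*(-¼) = 0)
(Y(a(3, -3), b(-4, 6))*40)*(-15) = (0*40)*(-15) = 0*(-15) = 0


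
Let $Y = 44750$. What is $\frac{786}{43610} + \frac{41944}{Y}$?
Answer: $\frac{93217567}{97577375} \approx 0.95532$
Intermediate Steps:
$\frac{786}{43610} + \frac{41944}{Y} = \frac{786}{43610} + \frac{41944}{44750} = 786 \cdot \frac{1}{43610} + 41944 \cdot \frac{1}{44750} = \frac{393}{21805} + \frac{20972}{22375} = \frac{93217567}{97577375}$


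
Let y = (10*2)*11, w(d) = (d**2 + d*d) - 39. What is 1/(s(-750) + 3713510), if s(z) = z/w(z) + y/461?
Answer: 172869007/641950868566460 ≈ 2.6929e-7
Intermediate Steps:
w(d) = -39 + 2*d**2 (w(d) = (d**2 + d**2) - 39 = 2*d**2 - 39 = -39 + 2*d**2)
y = 220 (y = 20*11 = 220)
s(z) = 220/461 + z/(-39 + 2*z**2) (s(z) = z/(-39 + 2*z**2) + 220/461 = 220/461 + z/(-39 + 2*z**2))
1/(s(-750) + 3713510) = 1/((-8580 + 440*(-750)**2 + 461*(-750))/(461*(-39 + 2*(-750)**2)) + 3713510) = 1/((-8580 + 440*562500 - 345750)/(461*(-39 + 2*562500)) + 3713510) = 1/((-8580 + 247500000 - 345750)/(461*(-39 + 1125000)) + 3713510) = 1/((1/461)*247145670/1124961 + 3713510) = 1/((1/461)*(1/1124961)*247145670 + 3713510) = 1/(82381890/172869007 + 3713510) = 1/(641950868566460/172869007) = 172869007/641950868566460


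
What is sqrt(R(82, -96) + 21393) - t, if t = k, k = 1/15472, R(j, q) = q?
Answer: -1/15472 + sqrt(21297) ≈ 145.93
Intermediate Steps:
k = 1/15472 ≈ 6.4633e-5
t = 1/15472 ≈ 6.4633e-5
sqrt(R(82, -96) + 21393) - t = sqrt(-96 + 21393) - 1*1/15472 = sqrt(21297) - 1/15472 = -1/15472 + sqrt(21297)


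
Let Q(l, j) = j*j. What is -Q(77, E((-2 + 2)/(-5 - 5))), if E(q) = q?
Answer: 0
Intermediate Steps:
Q(l, j) = j²
-Q(77, E((-2 + 2)/(-5 - 5))) = -((-2 + 2)/(-5 - 5))² = -(0/(-10))² = -(0*(-⅒))² = -1*0² = -1*0 = 0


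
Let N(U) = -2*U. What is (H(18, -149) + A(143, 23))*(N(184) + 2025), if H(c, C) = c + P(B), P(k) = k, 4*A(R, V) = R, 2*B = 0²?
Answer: 356255/4 ≈ 89064.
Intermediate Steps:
B = 0 (B = (½)*0² = (½)*0 = 0)
A(R, V) = R/4
H(c, C) = c (H(c, C) = c + 0 = c)
(H(18, -149) + A(143, 23))*(N(184) + 2025) = (18 + (¼)*143)*(-2*184 + 2025) = (18 + 143/4)*(-368 + 2025) = (215/4)*1657 = 356255/4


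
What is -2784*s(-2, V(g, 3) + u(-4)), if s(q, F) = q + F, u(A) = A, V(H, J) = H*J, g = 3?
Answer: -8352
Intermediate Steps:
s(q, F) = F + q
-2784*s(-2, V(g, 3) + u(-4)) = -2784*((3*3 - 4) - 2) = -2784*((9 - 4) - 2) = -2784*(5 - 2) = -2784*3 = -8352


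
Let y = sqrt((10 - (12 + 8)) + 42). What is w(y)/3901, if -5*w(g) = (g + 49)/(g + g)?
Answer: -1/39010 - 49*sqrt(2)/312080 ≈ -0.00024768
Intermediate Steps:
y = 4*sqrt(2) (y = sqrt((10 - 1*20) + 42) = sqrt((10 - 20) + 42) = sqrt(-10 + 42) = sqrt(32) = 4*sqrt(2) ≈ 5.6569)
w(g) = -(49 + g)/(10*g) (w(g) = -(g + 49)/(5*(g + g)) = -(49 + g)/(5*(2*g)) = -(49 + g)*1/(2*g)/5 = -(49 + g)/(10*g))
w(y)/3901 = ((-49 - 4*sqrt(2))/(10*((4*sqrt(2)))))/3901 = ((sqrt(2)/8)*(-49 - 4*sqrt(2))/10)*(1/3901) = (sqrt(2)*(-49 - 4*sqrt(2))/80)*(1/3901) = sqrt(2)*(-49 - 4*sqrt(2))/312080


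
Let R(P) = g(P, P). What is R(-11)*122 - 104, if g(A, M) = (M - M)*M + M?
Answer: -1446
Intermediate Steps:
g(A, M) = M (g(A, M) = 0*M + M = 0 + M = M)
R(P) = P
R(-11)*122 - 104 = -11*122 - 104 = -1342 - 104 = -1446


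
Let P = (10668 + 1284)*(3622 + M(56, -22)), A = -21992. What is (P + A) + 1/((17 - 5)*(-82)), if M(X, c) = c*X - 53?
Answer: 27463274687/984 ≈ 2.7910e+7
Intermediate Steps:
M(X, c) = -53 + X*c (M(X, c) = X*c - 53 = -53 + X*c)
P = 27931824 (P = (10668 + 1284)*(3622 + (-53 + 56*(-22))) = 11952*(3622 + (-53 - 1232)) = 11952*(3622 - 1285) = 11952*2337 = 27931824)
(P + A) + 1/((17 - 5)*(-82)) = (27931824 - 21992) + 1/((17 - 5)*(-82)) = 27909832 + 1/(12*(-82)) = 27909832 + 1/(-984) = 27909832 - 1/984 = 27463274687/984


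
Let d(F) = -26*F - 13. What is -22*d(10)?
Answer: 6006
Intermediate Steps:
d(F) = -13 - 26*F
-22*d(10) = -22*(-13 - 26*10) = -22*(-13 - 260) = -22*(-273) = 6006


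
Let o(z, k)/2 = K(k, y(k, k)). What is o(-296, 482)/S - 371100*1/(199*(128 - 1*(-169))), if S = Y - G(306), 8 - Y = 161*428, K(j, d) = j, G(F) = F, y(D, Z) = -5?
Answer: -4289886982/681713703 ≈ -6.2928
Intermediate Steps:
Y = -68900 (Y = 8 - 161*428 = 8 - 1*68908 = 8 - 68908 = -68900)
o(z, k) = 2*k
S = -69206 (S = -68900 - 1*306 = -68900 - 306 = -69206)
o(-296, 482)/S - 371100*1/(199*(128 - 1*(-169))) = (2*482)/(-69206) - 371100*1/(199*(128 - 1*(-169))) = 964*(-1/69206) - 371100*1/(199*(128 + 169)) = -482/34603 - 371100/(297*199) = -482/34603 - 371100/59103 = -482/34603 - 371100*1/59103 = -482/34603 - 123700/19701 = -4289886982/681713703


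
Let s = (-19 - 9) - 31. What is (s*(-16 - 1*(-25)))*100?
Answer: -53100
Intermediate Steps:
s = -59 (s = -28 - 31 = -59)
(s*(-16 - 1*(-25)))*100 = -59*(-16 - 1*(-25))*100 = -59*(-16 + 25)*100 = -59*9*100 = -531*100 = -53100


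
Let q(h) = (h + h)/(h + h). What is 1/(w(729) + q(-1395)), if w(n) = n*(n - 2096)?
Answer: -1/996542 ≈ -1.0035e-6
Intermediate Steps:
q(h) = 1 (q(h) = (2*h)/((2*h)) = (2*h)*(1/(2*h)) = 1)
w(n) = n*(-2096 + n)
1/(w(729) + q(-1395)) = 1/(729*(-2096 + 729) + 1) = 1/(729*(-1367) + 1) = 1/(-996543 + 1) = 1/(-996542) = -1/996542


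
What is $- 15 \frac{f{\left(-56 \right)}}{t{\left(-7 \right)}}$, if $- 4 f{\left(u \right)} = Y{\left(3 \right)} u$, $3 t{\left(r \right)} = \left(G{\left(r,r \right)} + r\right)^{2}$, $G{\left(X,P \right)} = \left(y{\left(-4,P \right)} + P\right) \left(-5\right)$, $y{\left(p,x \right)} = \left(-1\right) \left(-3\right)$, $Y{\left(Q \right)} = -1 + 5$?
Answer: $- \frac{2520}{169} \approx -14.911$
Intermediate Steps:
$Y{\left(Q \right)} = 4$
$y{\left(p,x \right)} = 3$
$G{\left(X,P \right)} = -15 - 5 P$ ($G{\left(X,P \right)} = \left(3 + P\right) \left(-5\right) = -15 - 5 P$)
$t{\left(r \right)} = \frac{\left(-15 - 4 r\right)^{2}}{3}$ ($t{\left(r \right)} = \frac{\left(\left(-15 - 5 r\right) + r\right)^{2}}{3} = \frac{\left(-15 - 4 r\right)^{2}}{3}$)
$f{\left(u \right)} = - u$ ($f{\left(u \right)} = - \frac{4 u}{4} = - u$)
$- 15 \frac{f{\left(-56 \right)}}{t{\left(-7 \right)}} = - 15 \frac{\left(-1\right) \left(-56\right)}{\frac{1}{3} \left(15 + 4 \left(-7\right)\right)^{2}} = - 15 \frac{56}{\frac{1}{3} \left(15 - 28\right)^{2}} = - 15 \frac{56}{\frac{1}{3} \left(-13\right)^{2}} = - 15 \frac{56}{\frac{1}{3} \cdot 169} = - 15 \frac{56}{\frac{169}{3}} = - 15 \cdot 56 \cdot \frac{3}{169} = \left(-15\right) \frac{168}{169} = - \frac{2520}{169}$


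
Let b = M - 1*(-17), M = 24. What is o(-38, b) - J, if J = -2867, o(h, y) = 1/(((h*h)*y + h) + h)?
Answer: 169519977/59128 ≈ 2867.0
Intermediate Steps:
b = 41 (b = 24 - 1*(-17) = 24 + 17 = 41)
o(h, y) = 1/(2*h + y*h²) (o(h, y) = 1/((h²*y + h) + h) = 1/((y*h² + h) + h) = 1/((h + y*h²) + h) = 1/(2*h + y*h²))
o(-38, b) - J = 1/((-38)*(2 - 38*41)) - 1*(-2867) = -1/(38*(2 - 1558)) + 2867 = -1/38/(-1556) + 2867 = -1/38*(-1/1556) + 2867 = 1/59128 + 2867 = 169519977/59128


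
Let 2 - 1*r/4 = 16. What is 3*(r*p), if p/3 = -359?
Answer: 180936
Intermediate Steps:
r = -56 (r = 8 - 4*16 = 8 - 64 = -56)
p = -1077 (p = 3*(-359) = -1077)
3*(r*p) = 3*(-56*(-1077)) = 3*60312 = 180936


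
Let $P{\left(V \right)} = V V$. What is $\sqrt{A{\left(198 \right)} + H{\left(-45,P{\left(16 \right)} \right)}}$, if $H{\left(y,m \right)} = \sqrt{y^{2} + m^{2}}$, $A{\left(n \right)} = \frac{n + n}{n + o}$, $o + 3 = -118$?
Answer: $\frac{\sqrt{252 + 49 \sqrt{67561}}}{7} \approx 16.281$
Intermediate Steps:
$o = -121$ ($o = -3 - 118 = -121$)
$A{\left(n \right)} = \frac{2 n}{-121 + n}$ ($A{\left(n \right)} = \frac{n + n}{n - 121} = \frac{2 n}{-121 + n}$)
$P{\left(V \right)} = V^{2}$
$H{\left(y,m \right)} = \sqrt{m^{2} + y^{2}}$
$\sqrt{A{\left(198 \right)} + H{\left(-45,P{\left(16 \right)} \right)}} = \sqrt{2 \cdot 198 \frac{1}{-121 + 198} + \sqrt{\left(16^{2}\right)^{2} + \left(-45\right)^{2}}} = \sqrt{2 \cdot 198 \cdot \frac{1}{77} + \sqrt{256^{2} + 2025}} = \sqrt{2 \cdot 198 \cdot \frac{1}{77} + \sqrt{65536 + 2025}} = \sqrt{\frac{36}{7} + \sqrt{67561}}$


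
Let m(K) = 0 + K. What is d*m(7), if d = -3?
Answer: -21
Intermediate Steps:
m(K) = K
d*m(7) = -3*7 = -21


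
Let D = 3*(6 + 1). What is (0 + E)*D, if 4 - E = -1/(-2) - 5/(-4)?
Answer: 189/4 ≈ 47.250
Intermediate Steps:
E = 9/4 (E = 4 - (-1/(-2) - 5/(-4)) = 4 - (-1*(-1/2) - 5*(-1/4)) = 4 - (1/2 + 5/4) = 4 - 1*7/4 = 4 - 7/4 = 9/4 ≈ 2.2500)
D = 21 (D = 3*7 = 21)
(0 + E)*D = (0 + 9/4)*21 = (9/4)*21 = 189/4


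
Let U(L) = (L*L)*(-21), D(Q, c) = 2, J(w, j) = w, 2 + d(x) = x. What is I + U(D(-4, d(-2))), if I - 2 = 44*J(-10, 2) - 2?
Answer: -524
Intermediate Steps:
d(x) = -2 + x
I = -440 (I = 2 + (44*(-10) - 2) = 2 + (-440 - 2) = 2 - 442 = -440)
U(L) = -21*L² (U(L) = L²*(-21) = -21*L²)
I + U(D(-4, d(-2))) = -440 - 21*2² = -440 - 21*4 = -440 - 84 = -524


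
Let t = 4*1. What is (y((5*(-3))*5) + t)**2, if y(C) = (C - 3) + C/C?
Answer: 5329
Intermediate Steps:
t = 4
y(C) = -2 + C (y(C) = (-3 + C) + 1 = -2 + C)
(y((5*(-3))*5) + t)**2 = ((-2 + (5*(-3))*5) + 4)**2 = ((-2 - 15*5) + 4)**2 = ((-2 - 75) + 4)**2 = (-77 + 4)**2 = (-73)**2 = 5329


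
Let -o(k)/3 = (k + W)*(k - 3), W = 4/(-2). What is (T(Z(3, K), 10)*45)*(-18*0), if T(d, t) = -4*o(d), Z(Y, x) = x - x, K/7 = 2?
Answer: 0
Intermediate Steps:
K = 14 (K = 7*2 = 14)
W = -2 (W = 4*(-1/2) = -2)
o(k) = -3*(-3 + k)*(-2 + k) (o(k) = -3*(k - 2)*(k - 3) = -3*(-2 + k)*(-3 + k) = -3*(-3 + k)*(-2 + k))
Z(Y, x) = 0
T(d, t) = 72 - 60*d + 12*d**2 (T(d, t) = -4*(-18 - 3*d**2 + 15*d) = 72 - 60*d + 12*d**2)
(T(Z(3, K), 10)*45)*(-18*0) = ((72 - 60*0 + 12*0**2)*45)*(-18*0) = ((72 + 0 + 12*0)*45)*0 = ((72 + 0 + 0)*45)*0 = (72*45)*0 = 3240*0 = 0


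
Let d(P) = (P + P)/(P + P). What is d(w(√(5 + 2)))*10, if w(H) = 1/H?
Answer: 10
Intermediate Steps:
d(P) = 1 (d(P) = (2*P)/((2*P)) = (2*P)*(1/(2*P)) = 1)
d(w(√(5 + 2)))*10 = 1*10 = 10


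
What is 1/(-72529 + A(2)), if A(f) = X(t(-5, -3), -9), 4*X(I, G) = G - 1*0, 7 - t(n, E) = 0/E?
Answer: -4/290125 ≈ -1.3787e-5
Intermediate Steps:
t(n, E) = 7 (t(n, E) = 7 - 0/E = 7 - 1*0 = 7 + 0 = 7)
X(I, G) = G/4 (X(I, G) = (G - 1*0)/4 = (G + 0)/4 = G/4)
A(f) = -9/4 (A(f) = (¼)*(-9) = -9/4)
1/(-72529 + A(2)) = 1/(-72529 - 9/4) = 1/(-290125/4) = -4/290125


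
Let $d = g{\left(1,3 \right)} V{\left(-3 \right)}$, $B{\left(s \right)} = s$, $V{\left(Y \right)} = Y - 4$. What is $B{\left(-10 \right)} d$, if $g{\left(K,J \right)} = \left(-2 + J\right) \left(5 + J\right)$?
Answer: $560$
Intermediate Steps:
$V{\left(Y \right)} = -4 + Y$ ($V{\left(Y \right)} = Y - 4 = -4 + Y$)
$d = -56$ ($d = \left(-10 + 3^{2} + 3 \cdot 3\right) \left(-4 - 3\right) = \left(-10 + 9 + 9\right) \left(-7\right) = 8 \left(-7\right) = -56$)
$B{\left(-10 \right)} d = \left(-10\right) \left(-56\right) = 560$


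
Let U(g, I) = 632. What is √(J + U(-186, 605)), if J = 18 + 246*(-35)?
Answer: 2*I*√1990 ≈ 89.219*I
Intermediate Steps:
J = -8592 (J = 18 - 8610 = -8592)
√(J + U(-186, 605)) = √(-8592 + 632) = √(-7960) = 2*I*√1990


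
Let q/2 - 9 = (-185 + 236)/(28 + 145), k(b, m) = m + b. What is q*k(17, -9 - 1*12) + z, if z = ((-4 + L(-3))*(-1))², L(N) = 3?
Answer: -12691/173 ≈ -73.358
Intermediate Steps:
k(b, m) = b + m
z = 1 (z = ((-4 + 3)*(-1))² = (-1*(-1))² = 1² = 1)
q = 3216/173 (q = 18 + 2*((-185 + 236)/(28 + 145)) = 18 + 2*(51/173) = 18 + 102/173 = 3216/173 ≈ 18.590)
q*k(17, -9 - 1*12) + z = 3216*(17 + (-9 - 1*12))/173 + 1 = 3216*(17 + (-9 - 12))/173 + 1 = 3216*(17 - 21)/173 + 1 = (3216/173)*(-4) + 1 = -12864/173 + 1 = -12691/173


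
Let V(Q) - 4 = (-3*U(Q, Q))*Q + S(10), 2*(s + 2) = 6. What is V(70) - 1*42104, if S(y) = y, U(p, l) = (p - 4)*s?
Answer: -55950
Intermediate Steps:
s = 1 (s = -2 + (½)*6 = -2 + 3 = 1)
U(p, l) = -4 + p (U(p, l) = (p - 4)*1 = (-4 + p)*1 = -4 + p)
V(Q) = 14 + Q*(12 - 3*Q) (V(Q) = 4 + ((-3*(-4 + Q))*Q + 10) = 4 + ((12 - 3*Q)*Q + 10) = 4 + (Q*(12 - 3*Q) + 10) = 4 + (10 + Q*(12 - 3*Q)) = 14 + Q*(12 - 3*Q))
V(70) - 1*42104 = (14 - 3*70*(-4 + 70)) - 1*42104 = (14 - 3*70*66) - 42104 = (14 - 13860) - 42104 = -13846 - 42104 = -55950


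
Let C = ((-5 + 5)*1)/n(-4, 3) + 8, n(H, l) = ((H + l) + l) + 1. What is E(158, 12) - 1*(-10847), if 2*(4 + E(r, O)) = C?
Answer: 10847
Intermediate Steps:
n(H, l) = 1 + H + 2*l (n(H, l) = (H + 2*l) + 1 = 1 + H + 2*l)
C = 8 (C = ((-5 + 5)*1)/(1 - 4 + 2*3) + 8 = (0*1)/(1 - 4 + 6) + 8 = 0/3 + 8 = 0*(⅓) + 8 = 0 + 8 = 8)
E(r, O) = 0 (E(r, O) = -4 + (½)*8 = -4 + 4 = 0)
E(158, 12) - 1*(-10847) = 0 - 1*(-10847) = 0 + 10847 = 10847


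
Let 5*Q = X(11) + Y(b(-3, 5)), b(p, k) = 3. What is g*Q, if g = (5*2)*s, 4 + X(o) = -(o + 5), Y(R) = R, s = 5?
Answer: -170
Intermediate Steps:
X(o) = -9 - o (X(o) = -4 - (o + 5) = -4 - (5 + o) = -4 + (-5 - o) = -9 - o)
g = 50 (g = (5*2)*5 = 10*5 = 50)
Q = -17/5 (Q = ((-9 - 1*11) + 3)/5 = ((-9 - 11) + 3)/5 = (-20 + 3)/5 = (⅕)*(-17) = -17/5 ≈ -3.4000)
g*Q = 50*(-17/5) = -170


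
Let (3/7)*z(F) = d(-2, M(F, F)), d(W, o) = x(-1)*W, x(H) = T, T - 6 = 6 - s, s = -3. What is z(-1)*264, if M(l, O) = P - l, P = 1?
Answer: -18480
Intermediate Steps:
T = 15 (T = 6 + (6 - 1*(-3)) = 6 + (6 + 3) = 6 + 9 = 15)
M(l, O) = 1 - l
x(H) = 15
d(W, o) = 15*W
z(F) = -70 (z(F) = 7*(15*(-2))/3 = (7/3)*(-30) = -70)
z(-1)*264 = -70*264 = -18480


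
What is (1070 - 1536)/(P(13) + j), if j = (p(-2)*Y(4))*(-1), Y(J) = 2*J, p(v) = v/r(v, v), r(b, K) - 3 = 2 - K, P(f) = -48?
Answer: 1631/160 ≈ 10.194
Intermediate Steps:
r(b, K) = 5 - K (r(b, K) = 3 + (2 - K) = 5 - K)
p(v) = v/(5 - v)
j = 16/7 (j = ((-1*(-2)/(-5 - 2))*(2*4))*(-1) = (-1*(-2)/(-7)*8)*(-1) = (-1*(-2)*(-⅐)*8)*(-1) = -2/7*8*(-1) = -16/7*(-1) = 16/7 ≈ 2.2857)
(1070 - 1536)/(P(13) + j) = (1070 - 1536)/(-48 + 16/7) = -466/(-320/7) = -466*(-7/320) = 1631/160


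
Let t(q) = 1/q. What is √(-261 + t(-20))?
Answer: I*√26105/10 ≈ 16.157*I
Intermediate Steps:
√(-261 + t(-20)) = √(-261 + 1/(-20)) = √(-261 - 1/20) = √(-5221/20) = I*√26105/10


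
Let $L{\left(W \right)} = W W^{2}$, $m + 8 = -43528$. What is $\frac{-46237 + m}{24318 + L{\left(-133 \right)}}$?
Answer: $\frac{89773}{2328319} \approx 0.038557$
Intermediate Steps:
$m = -43536$ ($m = -8 - 43528 = -43536$)
$L{\left(W \right)} = W^{3}$
$\frac{-46237 + m}{24318 + L{\left(-133 \right)}} = \frac{-46237 - 43536}{24318 + \left(-133\right)^{3}} = - \frac{89773}{24318 - 2352637} = - \frac{89773}{-2328319} = \left(-89773\right) \left(- \frac{1}{2328319}\right) = \frac{89773}{2328319}$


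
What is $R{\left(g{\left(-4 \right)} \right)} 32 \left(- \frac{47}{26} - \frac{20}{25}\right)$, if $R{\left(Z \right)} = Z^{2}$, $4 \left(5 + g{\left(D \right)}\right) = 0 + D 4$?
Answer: $- \frac{439344}{65} \approx -6759.1$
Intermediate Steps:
$g{\left(D \right)} = -5 + D$ ($g{\left(D \right)} = -5 + \frac{0 + D 4}{4} = -5 + \frac{0 + 4 D}{4} = -5 + \frac{4 D}{4} = -5 + D$)
$R{\left(g{\left(-4 \right)} \right)} 32 \left(- \frac{47}{26} - \frac{20}{25}\right) = \left(-5 - 4\right)^{2} \cdot 32 \left(- \frac{47}{26} - \frac{20}{25}\right) = \left(-9\right)^{2} \cdot 32 \left(\left(-47\right) \frac{1}{26} - \frac{4}{5}\right) = 81 \cdot 32 \left(- \frac{47}{26} - \frac{4}{5}\right) = 2592 \left(- \frac{339}{130}\right) = - \frac{439344}{65}$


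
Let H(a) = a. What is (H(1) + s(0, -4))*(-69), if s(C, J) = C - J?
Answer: -345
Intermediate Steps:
(H(1) + s(0, -4))*(-69) = (1 + (0 - 1*(-4)))*(-69) = (1 + (0 + 4))*(-69) = (1 + 4)*(-69) = 5*(-69) = -345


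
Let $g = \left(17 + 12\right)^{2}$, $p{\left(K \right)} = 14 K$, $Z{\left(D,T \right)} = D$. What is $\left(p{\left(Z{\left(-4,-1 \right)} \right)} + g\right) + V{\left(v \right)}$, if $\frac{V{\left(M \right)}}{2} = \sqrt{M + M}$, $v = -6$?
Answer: $785 + 4 i \sqrt{3} \approx 785.0 + 6.9282 i$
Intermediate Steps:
$V{\left(M \right)} = 2 \sqrt{2} \sqrt{M}$ ($V{\left(M \right)} = 2 \sqrt{M + M} = 2 \sqrt{2 M} = 2 \sqrt{2} \sqrt{M}$)
$g = 841$ ($g = 29^{2} = 841$)
$\left(p{\left(Z{\left(-4,-1 \right)} \right)} + g\right) + V{\left(v \right)} = \left(14 \left(-4\right) + 841\right) + 2 \sqrt{2} \sqrt{-6} = \left(-56 + 841\right) + 2 \sqrt{2} i \sqrt{6} = 785 + 4 i \sqrt{3}$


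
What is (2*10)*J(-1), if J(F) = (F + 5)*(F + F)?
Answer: -160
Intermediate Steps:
J(F) = 2*F*(5 + F) (J(F) = (5 + F)*(2*F) = 2*F*(5 + F))
(2*10)*J(-1) = (2*10)*(2*(-1)*(5 - 1)) = 20*(2*(-1)*4) = 20*(-8) = -160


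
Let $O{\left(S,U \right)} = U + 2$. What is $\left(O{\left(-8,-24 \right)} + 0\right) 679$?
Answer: $-14938$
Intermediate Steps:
$O{\left(S,U \right)} = 2 + U$
$\left(O{\left(-8,-24 \right)} + 0\right) 679 = \left(\left(2 - 24\right) + 0\right) 679 = \left(-22 + 0\right) 679 = \left(-22\right) 679 = -14938$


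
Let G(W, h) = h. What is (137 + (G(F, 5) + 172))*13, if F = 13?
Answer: 4082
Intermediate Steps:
(137 + (G(F, 5) + 172))*13 = (137 + (5 + 172))*13 = (137 + 177)*13 = 314*13 = 4082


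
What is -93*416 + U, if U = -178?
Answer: -38866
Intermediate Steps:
-93*416 + U = -93*416 - 178 = -38688 - 178 = -38866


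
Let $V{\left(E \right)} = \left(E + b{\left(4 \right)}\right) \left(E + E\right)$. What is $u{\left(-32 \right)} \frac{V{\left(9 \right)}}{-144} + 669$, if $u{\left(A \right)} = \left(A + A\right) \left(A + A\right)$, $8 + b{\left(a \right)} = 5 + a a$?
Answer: $-10595$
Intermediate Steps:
$b{\left(a \right)} = -3 + a^{2}$ ($b{\left(a \right)} = -8 + \left(5 + a a\right) = -8 + \left(5 + a^{2}\right) = -3 + a^{2}$)
$V{\left(E \right)} = 2 E \left(13 + E\right)$ ($V{\left(E \right)} = \left(E - \left(3 - 4^{2}\right)\right) \left(E + E\right) = \left(E + \left(-3 + 16\right)\right) 2 E = \left(E + 13\right) 2 E = \left(13 + E\right) 2 E = 2 E \left(13 + E\right)$)
$u{\left(A \right)} = 4 A^{2}$ ($u{\left(A \right)} = 2 A 2 A = 4 A^{2}$)
$u{\left(-32 \right)} \frac{V{\left(9 \right)}}{-144} + 669 = 4 \left(-32\right)^{2} \frac{2 \cdot 9 \left(13 + 9\right)}{-144} + 669 = 4 \cdot 1024 \cdot 2 \cdot 9 \cdot 22 \left(- \frac{1}{144}\right) + 669 = 4096 \cdot 396 \left(- \frac{1}{144}\right) + 669 = 4096 \left(- \frac{11}{4}\right) + 669 = -11264 + 669 = -10595$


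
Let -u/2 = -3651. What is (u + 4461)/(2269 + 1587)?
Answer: 11763/3856 ≈ 3.0506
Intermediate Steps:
u = 7302 (u = -2*(-3651) = 7302)
(u + 4461)/(2269 + 1587) = (7302 + 4461)/(2269 + 1587) = 11763/3856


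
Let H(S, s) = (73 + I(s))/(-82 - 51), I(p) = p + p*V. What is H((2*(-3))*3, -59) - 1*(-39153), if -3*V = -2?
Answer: 822217/21 ≈ 39153.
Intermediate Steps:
V = ⅔ (V = -⅓*(-2) = ⅔ ≈ 0.66667)
I(p) = 5*p/3 (I(p) = p + p*(⅔) = p + 2*p/3 = 5*p/3)
H(S, s) = -73/133 - 5*s/399 (H(S, s) = (73 + 5*s/3)/(-82 - 51) = (73 + 5*s/3)/(-133) = (73 + 5*s/3)*(-1/133) = -73/133 - 5*s/399)
H((2*(-3))*3, -59) - 1*(-39153) = (-73/133 - 5/399*(-59)) - 1*(-39153) = (-73/133 + 295/399) + 39153 = 4/21 + 39153 = 822217/21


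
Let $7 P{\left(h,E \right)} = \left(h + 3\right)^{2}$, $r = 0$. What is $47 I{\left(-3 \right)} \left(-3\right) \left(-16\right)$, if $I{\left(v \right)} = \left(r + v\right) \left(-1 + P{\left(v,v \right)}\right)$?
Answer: $6768$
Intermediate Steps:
$P{\left(h,E \right)} = \frac{\left(3 + h\right)^{2}}{7}$ ($P{\left(h,E \right)} = \frac{\left(h + 3\right)^{2}}{7} = \frac{\left(3 + h\right)^{2}}{7}$)
$I{\left(v \right)} = v \left(-1 + \frac{\left(3 + v\right)^{2}}{7}\right)$ ($I{\left(v \right)} = \left(0 + v\right) \left(-1 + \frac{\left(3 + v\right)^{2}}{7}\right) = v \left(-1 + \frac{\left(3 + v\right)^{2}}{7}\right)$)
$47 I{\left(-3 \right)} \left(-3\right) \left(-16\right) = 47 \cdot \frac{1}{7} \left(-3\right) \left(-7 + \left(3 - 3\right)^{2}\right) \left(-3\right) \left(-16\right) = 47 \cdot \frac{1}{7} \left(-3\right) \left(-7 + 0^{2}\right) \left(-3\right) \left(-16\right) = 47 \cdot \frac{1}{7} \left(-3\right) \left(-7 + 0\right) \left(-3\right) \left(-16\right) = 47 \cdot \frac{1}{7} \left(-3\right) \left(-7\right) \left(-3\right) \left(-16\right) = 47 \cdot 3 \left(-3\right) \left(-16\right) = 47 \left(-9\right) \left(-16\right) = \left(-423\right) \left(-16\right) = 6768$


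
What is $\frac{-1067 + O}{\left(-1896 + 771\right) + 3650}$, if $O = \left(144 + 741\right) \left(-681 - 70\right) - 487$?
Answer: $- \frac{666189}{2525} \approx -263.84$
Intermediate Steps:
$O = -665122$ ($O = 885 \left(-751\right) - 487 = -664635 - 487 = -665122$)
$\frac{-1067 + O}{\left(-1896 + 771\right) + 3650} = \frac{-1067 - 665122}{\left(-1896 + 771\right) + 3650} = - \frac{666189}{-1125 + 3650} = - \frac{666189}{2525}$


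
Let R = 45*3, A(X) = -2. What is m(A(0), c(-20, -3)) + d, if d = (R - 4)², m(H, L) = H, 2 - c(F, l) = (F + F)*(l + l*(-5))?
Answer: 17159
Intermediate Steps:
c(F, l) = 2 + 8*F*l (c(F, l) = 2 - (F + F)*(l + l*(-5)) = 2 - 2*F*(l - 5*l) = 2 - 2*F*(-4*l) = 2 - (-8)*F*l = 2 + 8*F*l)
R = 135
d = 17161 (d = (135 - 4)² = 131² = 17161)
m(A(0), c(-20, -3)) + d = -2 + 17161 = 17159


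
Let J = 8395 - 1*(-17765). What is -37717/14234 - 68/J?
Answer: -123455579/46545180 ≈ -2.6524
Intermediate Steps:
J = 26160 (J = 8395 + 17765 = 26160)
-37717/14234 - 68/J = -37717/14234 - 68/26160 = -37717*1/14234 - 68*1/26160 = -37717/14234 - 17/6540 = -123455579/46545180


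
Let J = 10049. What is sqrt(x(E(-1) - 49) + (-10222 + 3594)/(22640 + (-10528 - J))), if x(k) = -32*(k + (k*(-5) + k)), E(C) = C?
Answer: 2*I*sqrt(5110581191)/2063 ≈ 69.305*I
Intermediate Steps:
x(k) = 96*k (x(k) = -32*(k + (-5*k + k)) = -32*(k - 4*k) = -(-96)*k = 96*k)
sqrt(x(E(-1) - 49) + (-10222 + 3594)/(22640 + (-10528 - J))) = sqrt(96*(-1 - 49) + (-10222 + 3594)/(22640 + (-10528 - 1*10049))) = sqrt(96*(-50) - 6628/(22640 + (-10528 - 10049))) = sqrt(-4800 - 6628/(22640 - 20577)) = sqrt(-4800 - 6628/2063) = sqrt(-9909028/2063) = 2*I*sqrt(5110581191)/2063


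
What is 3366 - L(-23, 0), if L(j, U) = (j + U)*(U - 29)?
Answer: 2699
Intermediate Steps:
L(j, U) = (-29 + U)*(U + j) (L(j, U) = (U + j)*(-29 + U) = (-29 + U)*(U + j))
3366 - L(-23, 0) = 3366 - (0**2 - 29*0 - 29*(-23) + 0*(-23)) = 3366 - (0 + 0 + 667 + 0) = 3366 - 1*667 = 3366 - 667 = 2699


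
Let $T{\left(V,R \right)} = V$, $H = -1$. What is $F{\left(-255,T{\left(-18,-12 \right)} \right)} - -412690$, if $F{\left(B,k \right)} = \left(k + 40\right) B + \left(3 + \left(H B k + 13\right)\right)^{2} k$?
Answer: $-376179488$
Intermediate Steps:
$F{\left(B,k \right)} = B \left(40 + k\right) + k \left(16 - B k\right)^{2}$ ($F{\left(B,k \right)} = \left(k + 40\right) B + \left(3 + \left(- B k + 13\right)\right)^{2} k = \left(40 + k\right) B + \left(3 - \left(-13 + B k\right)\right)^{2} k = B \left(40 + k\right) + \left(3 - \left(-13 + B k\right)\right)^{2} k = B \left(40 + k\right) + \left(16 - B k\right)^{2} k = B \left(40 + k\right) + k \left(16 - B k\right)^{2}$)
$F{\left(-255,T{\left(-18,-12 \right)} \right)} - -412690 = \left(40 \left(-255\right) - -4590 - 18 \left(16 - \left(-255\right) \left(-18\right)\right)^{2}\right) - -412690 = \left(-10200 + 4590 - 18 \left(16 - 4590\right)^{2}\right) + 412690 = \left(-10200 + 4590 - 18 \left(-4574\right)^{2}\right) + 412690 = \left(-10200 + 4590 - 376586568\right) + 412690 = -376592178 + 412690 = -376179488$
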